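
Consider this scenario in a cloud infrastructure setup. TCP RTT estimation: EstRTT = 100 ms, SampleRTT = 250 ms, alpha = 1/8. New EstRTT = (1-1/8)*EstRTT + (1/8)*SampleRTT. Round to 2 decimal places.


Given: EstRTT = 100 ms, SampleRTT = 250 ms, alpha = 1/8
New EstRTT = (1 - alpha) * EstRTT + alpha * SampleRTT
(7/8) * 100 = 87.5
(1/8) * 250 = 31.25
New EstRTT = 87.5 + 31.25 = 118.75 ms -> 118.75 ms (2 dp)

118.75


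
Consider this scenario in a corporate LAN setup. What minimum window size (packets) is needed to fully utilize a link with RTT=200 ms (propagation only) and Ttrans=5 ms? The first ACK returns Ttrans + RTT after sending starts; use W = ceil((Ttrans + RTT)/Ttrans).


Given: Ttrans = 5 ms, RTT = 200 ms (= 2 * Tprop, Tprop = 100 ms)
Time until first ACK returns = Ttrans + RTT = 5 + 200 = 205 ms
Need W * Ttrans >= Ttrans + RTT  ->  W >= (Ttrans + RTT) / Ttrans
(Ttrans + RTT) / Ttrans = 205 / 5 = 41
W_min = ceil(41) = 41

41


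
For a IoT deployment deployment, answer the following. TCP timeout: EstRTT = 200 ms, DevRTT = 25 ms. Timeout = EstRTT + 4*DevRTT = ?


Given: EstRTT = 200 ms, DevRTT = 25 ms
Timeout = EstRTT + 4 * DevRTT
4 * DevRTT = 4 * 25 = 100
Timeout = 200 + 100 = 300 ms

300


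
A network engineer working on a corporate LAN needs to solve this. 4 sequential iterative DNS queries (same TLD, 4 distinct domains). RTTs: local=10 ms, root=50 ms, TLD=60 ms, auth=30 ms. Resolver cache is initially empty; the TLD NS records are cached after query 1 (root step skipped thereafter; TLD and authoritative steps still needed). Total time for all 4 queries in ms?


Lookup 1 (cold cache): local + root + TLD + auth = 10 + 50 + 60 + 30 = 150 ms
Lookups 2..4 (TLD NS cached -> skip root; new domain -> still ask TLD and auth): local + TLD + auth = 10 + 60 + 30 = 100 ms each
Remaining 3 lookups: 3 * 100 = 300 ms
Total = 150 + 300 = 450 ms

450


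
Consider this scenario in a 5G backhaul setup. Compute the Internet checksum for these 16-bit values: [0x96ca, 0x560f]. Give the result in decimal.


Given words: [0x96ca, 0x560f]
Step 1: Sum all words
Raw sum = 38602 + 22031 = 60633
One's complement = ~60633 & 0xFFFF = 4902

4902


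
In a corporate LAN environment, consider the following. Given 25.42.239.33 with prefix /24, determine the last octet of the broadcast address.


Given: IP = 25.42.239.33, prefix = /24
Host bits = 32 - 24 = 8
Network last octet = 33 AND mask = 0
Host part size = 2^8 - 1 = 255
Broadcast last octet = 0 OR 255 = 255

255


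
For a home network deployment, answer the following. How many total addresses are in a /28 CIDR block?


Given: CIDR prefix /28
Host bits = 32 - 28 = 4
Total addresses = 2^4 = 16

16


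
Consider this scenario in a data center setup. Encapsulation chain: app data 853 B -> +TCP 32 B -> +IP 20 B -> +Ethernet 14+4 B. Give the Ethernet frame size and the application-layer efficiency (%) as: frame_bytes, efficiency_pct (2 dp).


TCP segment = 853 + 32 = 885 B
IP packet = 885 + 20 = 905 B
Ethernet frame = 905 + 14 + 4 = 923 B
Efficiency = app / frame = 853 / 923 = 0.924160 = 92.4160% -> 92.42% (2 dp)

923, 92.42


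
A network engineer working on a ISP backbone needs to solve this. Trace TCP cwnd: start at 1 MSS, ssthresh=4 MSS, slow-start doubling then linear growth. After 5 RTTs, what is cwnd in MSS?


RTT 0: cwnd = 1 MSS (initial)
RTT 1: cwnd = 2 MSS (slow start, doubled)
RTT 2: cwnd = 4 MSS (slow start, doubled)
RTT 3: cwnd = 5 MSS (congestion avoidance, +1)
RTT 4: cwnd = 6 MSS (congestion avoidance, +1)
RTT 5: cwnd = 7 MSS (congestion avoidance, +1)

7


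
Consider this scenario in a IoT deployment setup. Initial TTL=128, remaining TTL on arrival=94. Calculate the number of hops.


Given: initial TTL = 128, received TTL = 94
Hops = initial TTL - received TTL
Hops = 128 - 94 = 34

34


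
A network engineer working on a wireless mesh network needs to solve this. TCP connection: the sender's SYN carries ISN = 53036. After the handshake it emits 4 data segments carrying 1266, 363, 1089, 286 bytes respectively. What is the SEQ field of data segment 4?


The SYN occupies sequence number ISN = 53036, so the first data byte is ISN + 1 = 53037.
SEQ of data segment i = (ISN + 1) + sum of payload sizes of segments 1..i-1.
Segment 1: SEQ = 53037, payload = 1266 bytes
Segment 2: SEQ = 54303, payload = 363 bytes
Segment 3: SEQ = 54666, payload = 1089 bytes
Segment 4: SEQ = 55755, payload = 286 bytes
SEQ of segment 4 = 53037 + 1266 + 363 + 1089 = 55755

55755


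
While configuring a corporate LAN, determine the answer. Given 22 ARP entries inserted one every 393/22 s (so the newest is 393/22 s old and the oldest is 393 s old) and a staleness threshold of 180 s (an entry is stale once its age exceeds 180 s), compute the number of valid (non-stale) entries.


Ages are k * 393/22 s for k = 1..22 (spacing = 17.8636 s).
Entry k is valid iff k * 393/22 <= 180 iff k <= 22 * 180 / 393 = 10.0763
n_valid = floor(10.0763) = 10
(n_stale = 22 - 10 = 12)

10


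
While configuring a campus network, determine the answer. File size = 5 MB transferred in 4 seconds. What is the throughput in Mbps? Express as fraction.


Given: file = 5 MB, time = 4 s
File in Mb = 5 * 8 = 40 Mb
Throughput = 40 / 4 Mbps
Throughput = 10 Mbps

10


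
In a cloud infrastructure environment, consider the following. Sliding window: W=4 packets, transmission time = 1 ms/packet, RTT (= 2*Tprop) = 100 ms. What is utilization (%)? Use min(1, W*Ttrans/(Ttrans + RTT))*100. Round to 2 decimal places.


Given: W = 4, Ttrans = 1 ms, RTT = 100 ms (= 2 * Tprop, Tprop = 50 ms)
Cycle time = Ttrans + RTT = 1 + 100 = 101 ms (first packet sent until its ACK returns)
W * Ttrans = 4 * 1 = 4 ms of sending per cycle
W * Ttrans / (Ttrans + RTT) = 4 / 101 = 0.039604
U = min(1, 0.039604) = 0.039604
U% = 3.96%

3.96


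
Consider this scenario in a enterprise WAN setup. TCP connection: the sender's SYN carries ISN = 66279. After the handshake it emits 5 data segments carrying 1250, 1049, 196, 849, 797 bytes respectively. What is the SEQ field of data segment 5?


The SYN occupies sequence number ISN = 66279, so the first data byte is ISN + 1 = 66280.
SEQ of data segment i = (ISN + 1) + sum of payload sizes of segments 1..i-1.
Segment 1: SEQ = 66280, payload = 1250 bytes
Segment 2: SEQ = 67530, payload = 1049 bytes
Segment 3: SEQ = 68579, payload = 196 bytes
Segment 4: SEQ = 68775, payload = 849 bytes
Segment 5: SEQ = 69624, payload = 797 bytes
SEQ of segment 5 = 66280 + 1250 + 1049 + 196 + 849 = 69624

69624


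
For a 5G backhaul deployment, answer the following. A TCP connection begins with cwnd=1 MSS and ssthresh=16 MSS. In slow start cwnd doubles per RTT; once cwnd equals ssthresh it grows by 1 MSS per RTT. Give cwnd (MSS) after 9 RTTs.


RTT 0: cwnd = 1 MSS (initial)
RTT 1: cwnd = 2 MSS (slow start, doubled)
RTT 2: cwnd = 4 MSS (slow start, doubled)
RTT 3: cwnd = 8 MSS (slow start, doubled)
RTT 4: cwnd = 16 MSS (slow start, doubled)
RTT 5: cwnd = 17 MSS (congestion avoidance, +1)
RTT 6: cwnd = 18 MSS (congestion avoidance, +1)
RTT 7: cwnd = 19 MSS (congestion avoidance, +1)
RTT 8: cwnd = 20 MSS (congestion avoidance, +1)
RTT 9: cwnd = 21 MSS (congestion avoidance, +1)

21


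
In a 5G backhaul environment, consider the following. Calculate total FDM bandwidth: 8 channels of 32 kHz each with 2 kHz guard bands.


Given: 8 channels, 32 kHz each, guard = 2 kHz
Channel bandwidth = 8 * 32 = 256 kHz
Guard bands = 7 gaps * 2 kHz = 14 kHz
Total = 256 + 14 = 270 kHz

270


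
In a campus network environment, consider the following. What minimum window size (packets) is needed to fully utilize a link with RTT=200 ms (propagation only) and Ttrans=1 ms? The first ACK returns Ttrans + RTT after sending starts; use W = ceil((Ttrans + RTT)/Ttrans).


Given: Ttrans = 1 ms, RTT = 200 ms (= 2 * Tprop, Tprop = 100 ms)
Time until first ACK returns = Ttrans + RTT = 1 + 200 = 201 ms
Need W * Ttrans >= Ttrans + RTT  ->  W >= (Ttrans + RTT) / Ttrans
(Ttrans + RTT) / Ttrans = 201 / 1 = 201
W_min = ceil(201) = 201

201


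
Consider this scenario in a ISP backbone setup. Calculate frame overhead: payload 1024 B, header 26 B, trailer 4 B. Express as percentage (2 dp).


Given: payload = 1024 B, header = 26 B, trailer = 4 B
Overhead bytes = header + trailer = 26 + 4 = 30
Total frame = payload + overhead = 1024 + 30 = 1054
Overhead % = 30 / 1054 * 100 = 2.8463% -> 2.85% (2 dp)

2.85


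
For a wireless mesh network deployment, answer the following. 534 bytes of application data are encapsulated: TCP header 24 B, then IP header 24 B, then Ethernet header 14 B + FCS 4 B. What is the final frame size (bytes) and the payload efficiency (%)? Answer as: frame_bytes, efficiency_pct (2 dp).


TCP segment = 534 + 24 = 558 B
IP packet = 558 + 24 = 582 B
Ethernet frame = 582 + 14 + 4 = 600 B
Efficiency = app / frame = 534 / 600 = 0.890000 = 89.0000% -> 89.00% (2 dp)

600, 89.00


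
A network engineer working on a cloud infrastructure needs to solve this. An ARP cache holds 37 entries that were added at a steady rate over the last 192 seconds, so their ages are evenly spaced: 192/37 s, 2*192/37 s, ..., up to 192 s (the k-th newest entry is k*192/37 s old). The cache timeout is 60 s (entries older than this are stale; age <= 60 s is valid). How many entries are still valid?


Ages are k * 192/37 s for k = 1..37 (spacing = 5.1892 s).
Entry k is valid iff k * 192/37 <= 60 iff k <= 37 * 60 / 192 = 11.5625
n_valid = floor(11.5625) = 11
(n_stale = 37 - 11 = 26)

11


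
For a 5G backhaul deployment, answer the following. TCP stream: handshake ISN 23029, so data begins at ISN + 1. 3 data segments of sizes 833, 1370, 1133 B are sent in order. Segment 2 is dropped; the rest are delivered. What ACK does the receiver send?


SYN uses sequence number 23029; first data byte = ISN + 1 = 23030.
Segment 1: SEQ = 23030, len = 833 B, covers [23030, 23862]
Segment 2: SEQ = 23863, len = 1370 B, covers [23863, 25232] [LOST]
Segment 3: SEQ = 25233, len = 1133 B, covers [25233, 26365]
In-order data received: bytes [23030, 23862] (segments 1..1).
Segment 2 missing -> gap begins at byte 23863; later segments buffered out of order.
Cumulative ACK = next expected in-order byte = 23030 + 833 = 23863

23863


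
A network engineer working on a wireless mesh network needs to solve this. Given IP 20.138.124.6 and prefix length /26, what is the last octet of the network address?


Given: IP = 20.138.124.6, prefix = /26
Subnet mask = 255.255.255.192
Last octet of IP: 6
Last octet of mask: 192
Network last octet = 6 AND 192 = 0

0


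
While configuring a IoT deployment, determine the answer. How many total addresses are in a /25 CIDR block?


Given: CIDR prefix /25
Host bits = 32 - 25 = 7
Total addresses = 2^7 = 128

128


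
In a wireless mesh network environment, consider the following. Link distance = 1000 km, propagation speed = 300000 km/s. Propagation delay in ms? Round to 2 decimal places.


Given: distance = 1000 km, speed = 300000 km/s
Delay = distance / speed = 1000 / 300000 seconds
Delay in ms = 1000 * 1000 / 300000
Delay = 3.3333 ms
Rounded to 2 dp = 3.33 ms

3.33


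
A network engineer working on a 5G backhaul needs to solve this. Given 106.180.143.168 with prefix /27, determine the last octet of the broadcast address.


Given: IP = 106.180.143.168, prefix = /27
Host bits = 32 - 27 = 5
Network last octet = 168 AND mask = 160
Host part size = 2^5 - 1 = 31
Broadcast last octet = 160 OR 31 = 191

191


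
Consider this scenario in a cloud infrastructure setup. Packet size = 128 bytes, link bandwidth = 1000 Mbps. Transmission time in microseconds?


Given: packet = 128 bytes, bandwidth = 1000 Mbps
Packet in bits = 128 * 8 = 1024 bits
Bandwidth = 1000 * 10^6 = 1000000000 bps
Time = 1024 / 1000000000 seconds
Time in us = 1024 * 10^6 / 1000000000 = 1.024

1.024


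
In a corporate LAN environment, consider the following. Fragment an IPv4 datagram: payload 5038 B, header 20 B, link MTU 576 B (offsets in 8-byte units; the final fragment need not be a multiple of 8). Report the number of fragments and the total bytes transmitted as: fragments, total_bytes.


Max data per non-final fragment = floor((MTU - header)/8)*8 = floor((576 - 20)/8)*8 = floor(556/8)*8 = 552 B
Final fragment needs no 8-byte alignment: it can carry up to MTU - header = 556 B
Non-final fragments needed = ceil((payload - 556) / 552) = ceil(4482/552) = ceil(8.1196) = 9
Number of fragments = 9 + 1 = 10
Fragment sizes (data): 9 * 552 B + 70 B (last, 70 <= 556 OK)
Total bytes sent = payload + n_frags * header = 5038 + 10*20 = 5038 + 200 = 5238 B

10, 5238


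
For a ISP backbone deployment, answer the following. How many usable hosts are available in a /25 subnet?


Given: subnet mask /25
Host bits = 32 - 25 = 7
Total addresses = 2^7 = 128
Usable hosts = 128 - 2 (network + broadcast) = 126

126


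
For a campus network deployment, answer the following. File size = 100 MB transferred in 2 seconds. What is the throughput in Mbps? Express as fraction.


Given: file = 100 MB, time = 2 s
File in Mb = 100 * 8 = 800 Mb
Throughput = 800 / 2 Mbps
Throughput = 400 Mbps

400


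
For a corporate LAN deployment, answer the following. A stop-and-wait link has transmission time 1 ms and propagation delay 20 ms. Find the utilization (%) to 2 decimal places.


Given: Ttrans = 1 ms, Tprop = 20 ms
RTT = 2 * Tprop = 2 * 20 = 40 ms
U = Ttrans / (Ttrans + RTT)
U = 1 / (1 + 40)
U = 1 / 41 = 0.02439
U% = 2.44%

2.44


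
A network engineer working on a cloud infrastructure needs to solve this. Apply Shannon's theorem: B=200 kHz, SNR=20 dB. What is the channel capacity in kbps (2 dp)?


Given: B = 200 kHz, SNR = 20 dB
SNR linear = 10^(20/10) = 100
1 + SNR = 101
log2(101) = 6.6582114828
C = 200 * 1000 * 6.6582114828 = 1331642.2966 bps
C = 1331.642297 kbps -> 1331.64 kbps (2 dp)

1331.64


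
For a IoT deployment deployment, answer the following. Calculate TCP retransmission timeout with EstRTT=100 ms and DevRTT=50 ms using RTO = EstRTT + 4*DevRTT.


Given: EstRTT = 100 ms, DevRTT = 50 ms
Timeout = EstRTT + 4 * DevRTT
4 * DevRTT = 4 * 50 = 200
Timeout = 100 + 200 = 300 ms

300


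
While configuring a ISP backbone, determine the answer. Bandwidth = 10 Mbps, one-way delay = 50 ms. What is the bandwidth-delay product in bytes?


Given: bandwidth = 10 Mbps, delay = 50 ms
BDP in bits = 10 * 10^6 * 50 / 1000
BDP in bits = 500000
BDP in bytes = 500000 / 8 = 62500

62500


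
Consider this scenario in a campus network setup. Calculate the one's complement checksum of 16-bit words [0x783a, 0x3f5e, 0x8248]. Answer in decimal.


Given words: [0x783a, 0x3f5e, 0x8248]
Step 1: Sum all words
Raw sum = 30778 + 16222 + 33352 = 80352
Step 2: Fold carry: (14816 + 1) = 14817
One's complement = ~14817 & 0xFFFF = 50718

50718


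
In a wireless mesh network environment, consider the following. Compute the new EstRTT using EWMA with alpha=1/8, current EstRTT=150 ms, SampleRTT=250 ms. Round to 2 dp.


Given: EstRTT = 150 ms, SampleRTT = 250 ms, alpha = 1/8
New EstRTT = (1 - alpha) * EstRTT + alpha * SampleRTT
(7/8) * 150 = 131.25
(1/8) * 250 = 31.25
New EstRTT = 131.25 + 31.25 = 162.5 ms -> 162.50 ms (2 dp)

162.50


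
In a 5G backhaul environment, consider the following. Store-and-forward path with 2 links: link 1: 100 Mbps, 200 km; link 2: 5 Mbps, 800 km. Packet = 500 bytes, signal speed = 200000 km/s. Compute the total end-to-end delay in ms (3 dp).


Packet = 500 bytes = 4000 bits. Store-and-forward: sum (t_trans + t_prop) per link.
Link 1: t_trans = 4000/(100*10^6) s = 0.0400 ms; t_prop = 200/200000 s = 1.0000 ms; subtotal = 1.0400 ms
Link 2: t_trans = 4000/(5*10^6) s = 0.8000 ms; t_prop = 800/200000 s = 4.0000 ms; subtotal = 4.8000 ms
End-to-end = 1.0400 + 4.8000 = 5.8400 ms -> 5.840 ms (3 dp)

5.840


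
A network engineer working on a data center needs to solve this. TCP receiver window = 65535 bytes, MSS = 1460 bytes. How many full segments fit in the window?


Given: RWND = 65535 bytes, MSS = 1460 bytes
Full segments = floor(RWND / MSS)
Full segments = floor(65535 / 1460)
Full segments = floor(44.887) = 44

44


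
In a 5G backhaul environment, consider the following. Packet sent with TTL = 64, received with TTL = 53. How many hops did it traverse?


Given: initial TTL = 64, received TTL = 53
Hops = initial TTL - received TTL
Hops = 64 - 53 = 11

11


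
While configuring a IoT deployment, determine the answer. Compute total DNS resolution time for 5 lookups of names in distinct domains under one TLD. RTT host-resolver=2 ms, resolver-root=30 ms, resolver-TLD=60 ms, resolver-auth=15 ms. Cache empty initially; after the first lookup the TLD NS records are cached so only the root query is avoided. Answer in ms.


Lookup 1 (cold cache): local + root + TLD + auth = 2 + 30 + 60 + 15 = 107 ms
Lookups 2..5 (TLD NS cached -> skip root; new domain -> still ask TLD and auth): local + TLD + auth = 2 + 60 + 15 = 77 ms each
Remaining 4 lookups: 4 * 77 = 308 ms
Total = 107 + 308 = 415 ms

415


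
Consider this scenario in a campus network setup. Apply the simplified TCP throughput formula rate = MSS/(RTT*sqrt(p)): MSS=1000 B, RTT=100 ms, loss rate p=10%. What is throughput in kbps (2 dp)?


Given: MSS = 1000 bytes, RTT = 100 ms, loss = 10%
RTT in seconds = 100 / 1000 = 0.1
Loss rate = 10% = 0.1
sqrt(loss) = sqrt(0.1) = 0.316227766017
Throughput (bytes/s) = 1000 / (0.1 * 0.316227766017) = 31622.7766
Throughput (kbps) = 31622.7766 * 8 / 1000 = 252.982213 -> 252.98 kbps (2 dp)

252.98


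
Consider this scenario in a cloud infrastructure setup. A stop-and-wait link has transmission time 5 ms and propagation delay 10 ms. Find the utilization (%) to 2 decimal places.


Given: Ttrans = 5 ms, Tprop = 10 ms
RTT = 2 * Tprop = 2 * 10 = 20 ms
U = Ttrans / (Ttrans + RTT)
U = 5 / (5 + 20)
U = 5 / 25 = 0.2
U% = 20.00%

20.00


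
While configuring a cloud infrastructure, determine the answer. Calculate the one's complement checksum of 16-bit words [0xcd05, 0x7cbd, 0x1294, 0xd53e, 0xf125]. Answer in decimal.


Given words: [0xcd05, 0x7cbd, 0x1294, 0xd53e, 0xf125]
Step 1: Sum all words
Raw sum = 52485 + 31933 + 4756 + 54590 + 61733 = 205497
Step 2: Fold carry: (8889 + 3) = 8892
One's complement = ~8892 & 0xFFFF = 56643

56643


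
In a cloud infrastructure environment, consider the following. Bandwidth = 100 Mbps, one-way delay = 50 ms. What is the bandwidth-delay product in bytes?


Given: bandwidth = 100 Mbps, delay = 50 ms
BDP in bits = 100 * 10^6 * 50 / 1000
BDP in bits = 5000000
BDP in bytes = 5000000 / 8 = 625000

625000


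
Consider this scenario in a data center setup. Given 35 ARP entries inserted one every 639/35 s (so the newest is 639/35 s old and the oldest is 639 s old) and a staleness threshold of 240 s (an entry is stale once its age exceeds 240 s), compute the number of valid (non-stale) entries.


Ages are k * 639/35 s for k = 1..35 (spacing = 18.2571 s).
Entry k is valid iff k * 639/35 <= 240 iff k <= 35 * 240 / 639 = 13.1455
n_valid = floor(13.1455) = 13
(n_stale = 35 - 13 = 22)

13


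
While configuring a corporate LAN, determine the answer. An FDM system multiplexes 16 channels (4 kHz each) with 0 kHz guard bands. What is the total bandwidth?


Given: 16 channels, 4 kHz each, guard = 0 kHz
Channel bandwidth = 16 * 4 = 64 kHz
Guard bands = 15 gaps * 0 kHz = 0 kHz
Total = 64 + 0 = 64 kHz

64


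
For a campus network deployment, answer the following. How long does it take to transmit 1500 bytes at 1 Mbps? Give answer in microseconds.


Given: packet = 1500 bytes, bandwidth = 1 Mbps
Packet in bits = 1500 * 8 = 12000 bits
Bandwidth = 1 * 10^6 = 1000000 bps
Time = 12000 / 1000000 seconds
Time in us = 12000 * 10^6 / 1000000 = 12000

12000


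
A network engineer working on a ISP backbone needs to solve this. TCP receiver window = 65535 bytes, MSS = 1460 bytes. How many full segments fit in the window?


Given: RWND = 65535 bytes, MSS = 1460 bytes
Full segments = floor(RWND / MSS)
Full segments = floor(65535 / 1460)
Full segments = floor(44.887) = 44

44


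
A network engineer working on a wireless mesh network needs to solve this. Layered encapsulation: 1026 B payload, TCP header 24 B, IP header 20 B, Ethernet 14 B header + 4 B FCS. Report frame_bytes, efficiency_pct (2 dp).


TCP segment = 1026 + 24 = 1050 B
IP packet = 1050 + 20 = 1070 B
Ethernet frame = 1070 + 14 + 4 = 1088 B
Efficiency = app / frame = 1026 / 1088 = 0.943015 = 94.3015% -> 94.30% (2 dp)

1088, 94.30


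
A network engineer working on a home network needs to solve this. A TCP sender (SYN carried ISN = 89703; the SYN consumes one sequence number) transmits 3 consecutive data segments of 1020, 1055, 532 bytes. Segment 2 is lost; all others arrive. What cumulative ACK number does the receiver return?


SYN uses sequence number 89703; first data byte = ISN + 1 = 89704.
Segment 1: SEQ = 89704, len = 1020 B, covers [89704, 90723]
Segment 2: SEQ = 90724, len = 1055 B, covers [90724, 91778] [LOST]
Segment 3: SEQ = 91779, len = 532 B, covers [91779, 92310]
In-order data received: bytes [89704, 90723] (segments 1..1).
Segment 2 missing -> gap begins at byte 90724; later segments buffered out of order.
Cumulative ACK = next expected in-order byte = 89704 + 1020 = 90724

90724


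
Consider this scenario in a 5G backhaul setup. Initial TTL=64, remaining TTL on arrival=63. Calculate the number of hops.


Given: initial TTL = 64, received TTL = 63
Hops = initial TTL - received TTL
Hops = 64 - 63 = 1

1


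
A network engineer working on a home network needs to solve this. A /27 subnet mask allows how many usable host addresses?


Given: subnet mask /27
Host bits = 32 - 27 = 5
Total addresses = 2^5 = 32
Usable hosts = 32 - 2 (network + broadcast) = 30

30


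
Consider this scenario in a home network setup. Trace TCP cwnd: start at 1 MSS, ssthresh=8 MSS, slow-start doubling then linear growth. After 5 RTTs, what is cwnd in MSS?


RTT 0: cwnd = 1 MSS (initial)
RTT 1: cwnd = 2 MSS (slow start, doubled)
RTT 2: cwnd = 4 MSS (slow start, doubled)
RTT 3: cwnd = 8 MSS (slow start, doubled)
RTT 4: cwnd = 9 MSS (congestion avoidance, +1)
RTT 5: cwnd = 10 MSS (congestion avoidance, +1)

10


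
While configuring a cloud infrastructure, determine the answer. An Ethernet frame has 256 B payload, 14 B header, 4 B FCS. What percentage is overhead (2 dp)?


Given: payload = 256 B, header = 14 B, trailer = 4 B
Overhead bytes = header + trailer = 14 + 4 = 18
Total frame = payload + overhead = 256 + 18 = 274
Overhead % = 18 / 274 * 100 = 6.5693% -> 6.57% (2 dp)

6.57


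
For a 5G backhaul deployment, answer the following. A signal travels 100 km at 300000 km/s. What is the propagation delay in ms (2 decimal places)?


Given: distance = 100 km, speed = 300000 km/s
Delay = distance / speed = 100 / 300000 seconds
Delay in ms = 100 * 1000 / 300000
Delay = 0.3333 ms
Rounded to 2 dp = 0.33 ms

0.33


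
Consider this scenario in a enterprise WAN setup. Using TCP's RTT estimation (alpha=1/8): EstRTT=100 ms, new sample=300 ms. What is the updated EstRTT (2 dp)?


Given: EstRTT = 100 ms, SampleRTT = 300 ms, alpha = 1/8
New EstRTT = (1 - alpha) * EstRTT + alpha * SampleRTT
(7/8) * 100 = 87.5
(1/8) * 300 = 37.5
New EstRTT = 87.5 + 37.5 = 125 ms -> 125.00 ms (2 dp)

125.00


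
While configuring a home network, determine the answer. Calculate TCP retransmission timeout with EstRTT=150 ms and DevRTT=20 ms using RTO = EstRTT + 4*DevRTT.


Given: EstRTT = 150 ms, DevRTT = 20 ms
Timeout = EstRTT + 4 * DevRTT
4 * DevRTT = 4 * 20 = 80
Timeout = 150 + 80 = 230 ms

230


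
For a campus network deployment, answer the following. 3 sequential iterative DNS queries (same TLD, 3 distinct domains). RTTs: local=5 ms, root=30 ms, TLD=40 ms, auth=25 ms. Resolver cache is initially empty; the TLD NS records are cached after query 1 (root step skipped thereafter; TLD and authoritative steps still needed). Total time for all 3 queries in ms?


Lookup 1 (cold cache): local + root + TLD + auth = 5 + 30 + 40 + 25 = 100 ms
Lookups 2..3 (TLD NS cached -> skip root; new domain -> still ask TLD and auth): local + TLD + auth = 5 + 40 + 25 = 70 ms each
Remaining 2 lookups: 2 * 70 = 140 ms
Total = 100 + 140 = 240 ms

240


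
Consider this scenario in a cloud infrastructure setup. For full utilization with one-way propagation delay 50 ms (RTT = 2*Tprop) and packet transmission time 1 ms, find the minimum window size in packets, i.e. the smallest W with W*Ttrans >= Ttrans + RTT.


Given: Ttrans = 1 ms, RTT = 100 ms (= 2 * Tprop, Tprop = 50 ms)
Time until first ACK returns = Ttrans + RTT = 1 + 100 = 101 ms
Need W * Ttrans >= Ttrans + RTT  ->  W >= (Ttrans + RTT) / Ttrans
(Ttrans + RTT) / Ttrans = 101 / 1 = 101
W_min = ceil(101) = 101

101


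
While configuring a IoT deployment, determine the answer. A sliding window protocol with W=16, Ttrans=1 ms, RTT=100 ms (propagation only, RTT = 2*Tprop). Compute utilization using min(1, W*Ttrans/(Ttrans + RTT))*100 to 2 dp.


Given: W = 16, Ttrans = 1 ms, RTT = 100 ms (= 2 * Tprop, Tprop = 50 ms)
Cycle time = Ttrans + RTT = 1 + 100 = 101 ms (first packet sent until its ACK returns)
W * Ttrans = 16 * 1 = 16 ms of sending per cycle
W * Ttrans / (Ttrans + RTT) = 16 / 101 = 0.158416
U = min(1, 0.158416) = 0.158416
U% = 15.84%

15.84


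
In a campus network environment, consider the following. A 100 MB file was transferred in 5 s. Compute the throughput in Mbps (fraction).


Given: file = 100 MB, time = 5 s
File in Mb = 100 * 8 = 800 Mb
Throughput = 800 / 5 Mbps
Throughput = 160 Mbps

160


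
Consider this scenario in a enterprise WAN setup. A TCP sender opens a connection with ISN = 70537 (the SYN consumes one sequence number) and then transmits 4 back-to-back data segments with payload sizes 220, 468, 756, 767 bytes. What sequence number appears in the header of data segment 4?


The SYN occupies sequence number ISN = 70537, so the first data byte is ISN + 1 = 70538.
SEQ of data segment i = (ISN + 1) + sum of payload sizes of segments 1..i-1.
Segment 1: SEQ = 70538, payload = 220 bytes
Segment 2: SEQ = 70758, payload = 468 bytes
Segment 3: SEQ = 71226, payload = 756 bytes
Segment 4: SEQ = 71982, payload = 767 bytes
SEQ of segment 4 = 70538 + 220 + 468 + 756 = 71982

71982


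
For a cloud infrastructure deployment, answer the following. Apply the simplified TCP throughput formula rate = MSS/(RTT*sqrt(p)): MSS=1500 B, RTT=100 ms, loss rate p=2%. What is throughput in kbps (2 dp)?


Given: MSS = 1500 bytes, RTT = 100 ms, loss = 2%
RTT in seconds = 100 / 1000 = 0.1
Loss rate = 2% = 0.02
sqrt(loss) = sqrt(0.02) = 0.141421356237
Throughput (bytes/s) = 1500 / (0.1 * 0.141421356237) = 106066.0172
Throughput (kbps) = 106066.0172 * 8 / 1000 = 848.528137 -> 848.53 kbps (2 dp)

848.53


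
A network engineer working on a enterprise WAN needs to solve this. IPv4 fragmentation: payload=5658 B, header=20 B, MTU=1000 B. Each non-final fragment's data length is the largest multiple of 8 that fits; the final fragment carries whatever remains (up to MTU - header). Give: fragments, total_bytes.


Max data per non-final fragment = floor((MTU - header)/8)*8 = floor((1000 - 20)/8)*8 = floor(980/8)*8 = 976 B
Final fragment needs no 8-byte alignment: it can carry up to MTU - header = 980 B
Non-final fragments needed = ceil((payload - 980) / 976) = ceil(4678/976) = ceil(4.7930) = 5
Number of fragments = 5 + 1 = 6
Fragment sizes (data): 5 * 976 B + 778 B (last, 778 <= 980 OK)
Total bytes sent = payload + n_frags * header = 5658 + 6*20 = 5658 + 120 = 5778 B

6, 5778


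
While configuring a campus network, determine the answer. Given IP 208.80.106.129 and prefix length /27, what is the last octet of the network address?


Given: IP = 208.80.106.129, prefix = /27
Subnet mask = 255.255.255.224
Last octet of IP: 129
Last octet of mask: 224
Network last octet = 129 AND 224 = 128

128


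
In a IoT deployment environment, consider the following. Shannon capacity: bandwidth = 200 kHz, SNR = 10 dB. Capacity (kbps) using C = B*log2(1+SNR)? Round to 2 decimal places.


Given: B = 200 kHz, SNR = 10 dB
SNR linear = 10^(10/10) = 10
1 + SNR = 11
log2(11) = 3.4594316186
C = 200 * 1000 * 3.4594316186 = 691886.3237 bps
C = 691.886324 kbps -> 691.89 kbps (2 dp)

691.89


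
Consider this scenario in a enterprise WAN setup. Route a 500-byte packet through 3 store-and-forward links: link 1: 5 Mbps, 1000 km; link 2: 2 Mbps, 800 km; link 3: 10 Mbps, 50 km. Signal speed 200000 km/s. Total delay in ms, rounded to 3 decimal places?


Packet = 500 bytes = 4000 bits. Store-and-forward: sum (t_trans + t_prop) per link.
Link 1: t_trans = 4000/(5*10^6) s = 0.8000 ms; t_prop = 1000/200000 s = 5.0000 ms; subtotal = 5.8000 ms
Link 2: t_trans = 4000/(2*10^6) s = 2.0000 ms; t_prop = 800/200000 s = 4.0000 ms; subtotal = 6.0000 ms
Link 3: t_trans = 4000/(10*10^6) s = 0.4000 ms; t_prop = 50/200000 s = 0.2500 ms; subtotal = 0.6500 ms
End-to-end = 5.8000 + 6.0000 + 0.6500 = 12.4500 ms -> 12.450 ms (3 dp)

12.450


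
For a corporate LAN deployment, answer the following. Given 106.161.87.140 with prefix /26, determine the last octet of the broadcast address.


Given: IP = 106.161.87.140, prefix = /26
Host bits = 32 - 26 = 6
Network last octet = 140 AND mask = 128
Host part size = 2^6 - 1 = 63
Broadcast last octet = 128 OR 63 = 191

191


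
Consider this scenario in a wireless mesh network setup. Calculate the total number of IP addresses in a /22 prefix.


Given: CIDR prefix /22
Host bits = 32 - 22 = 10
Total addresses = 2^10 = 1024

1024


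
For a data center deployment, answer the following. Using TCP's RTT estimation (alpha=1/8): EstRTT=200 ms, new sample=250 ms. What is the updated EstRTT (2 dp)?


Given: EstRTT = 200 ms, SampleRTT = 250 ms, alpha = 1/8
New EstRTT = (1 - alpha) * EstRTT + alpha * SampleRTT
(7/8) * 200 = 175
(1/8) * 250 = 31.25
New EstRTT = 175 + 31.25 = 206.25 ms -> 206.25 ms (2 dp)

206.25


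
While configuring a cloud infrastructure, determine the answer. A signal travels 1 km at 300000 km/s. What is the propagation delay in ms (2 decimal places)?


Given: distance = 1 km, speed = 300000 km/s
Delay = distance / speed = 1 / 300000 seconds
Delay in ms = 1 * 1000 / 300000
Delay = 0.0033 ms
Rounded to 2 dp = 0.00 ms

0.00


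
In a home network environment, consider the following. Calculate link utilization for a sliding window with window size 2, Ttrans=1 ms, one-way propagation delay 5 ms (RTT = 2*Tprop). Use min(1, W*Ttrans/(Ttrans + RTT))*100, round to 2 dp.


Given: W = 2, Ttrans = 1 ms, RTT = 10 ms (= 2 * Tprop, Tprop = 5 ms)
Cycle time = Ttrans + RTT = 1 + 10 = 11 ms (first packet sent until its ACK returns)
W * Ttrans = 2 * 1 = 2 ms of sending per cycle
W * Ttrans / (Ttrans + RTT) = 2 / 11 = 0.181818
U = min(1, 0.181818) = 0.181818
U% = 18.18%

18.18


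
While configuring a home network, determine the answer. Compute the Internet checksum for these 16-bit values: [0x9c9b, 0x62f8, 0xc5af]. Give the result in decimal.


Given words: [0x9c9b, 0x62f8, 0xc5af]
Step 1: Sum all words
Raw sum = 40091 + 25336 + 50607 = 116034
Step 2: Fold carry: (50498 + 1) = 50499
One's complement = ~50499 & 0xFFFF = 15036

15036


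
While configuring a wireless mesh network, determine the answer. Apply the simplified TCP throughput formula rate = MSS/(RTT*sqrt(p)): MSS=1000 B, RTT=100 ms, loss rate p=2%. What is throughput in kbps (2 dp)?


Given: MSS = 1000 bytes, RTT = 100 ms, loss = 2%
RTT in seconds = 100 / 1000 = 0.1
Loss rate = 2% = 0.02
sqrt(loss) = sqrt(0.02) = 0.141421356237
Throughput (bytes/s) = 1000 / (0.1 * 0.141421356237) = 70710.6781
Throughput (kbps) = 70710.6781 * 8 / 1000 = 565.685425 -> 565.69 kbps (2 dp)

565.69


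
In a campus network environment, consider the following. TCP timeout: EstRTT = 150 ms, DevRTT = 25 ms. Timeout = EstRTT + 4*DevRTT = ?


Given: EstRTT = 150 ms, DevRTT = 25 ms
Timeout = EstRTT + 4 * DevRTT
4 * DevRTT = 4 * 25 = 100
Timeout = 150 + 100 = 250 ms

250


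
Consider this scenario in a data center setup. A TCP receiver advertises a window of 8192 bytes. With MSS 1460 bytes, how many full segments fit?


Given: RWND = 8192 bytes, MSS = 1460 bytes
Full segments = floor(RWND / MSS)
Full segments = floor(8192 / 1460)
Full segments = floor(5.611) = 5

5


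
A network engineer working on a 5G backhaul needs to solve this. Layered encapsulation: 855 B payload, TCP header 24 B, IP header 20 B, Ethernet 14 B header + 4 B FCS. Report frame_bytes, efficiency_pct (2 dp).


TCP segment = 855 + 24 = 879 B
IP packet = 879 + 20 = 899 B
Ethernet frame = 899 + 14 + 4 = 917 B
Efficiency = app / frame = 855 / 917 = 0.932388 = 93.2388% -> 93.24% (2 dp)

917, 93.24


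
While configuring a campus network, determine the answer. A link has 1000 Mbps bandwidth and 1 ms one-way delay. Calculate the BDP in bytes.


Given: bandwidth = 1000 Mbps, delay = 1 ms
BDP in bits = 1000 * 10^6 * 1 / 1000
BDP in bits = 1000000
BDP in bytes = 1000000 / 8 = 125000

125000


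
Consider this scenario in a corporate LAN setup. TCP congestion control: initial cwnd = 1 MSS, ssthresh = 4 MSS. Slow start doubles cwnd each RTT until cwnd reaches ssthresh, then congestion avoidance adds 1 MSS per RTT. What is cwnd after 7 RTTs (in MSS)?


RTT 0: cwnd = 1 MSS (initial)
RTT 1: cwnd = 2 MSS (slow start, doubled)
RTT 2: cwnd = 4 MSS (slow start, doubled)
RTT 3: cwnd = 5 MSS (congestion avoidance, +1)
RTT 4: cwnd = 6 MSS (congestion avoidance, +1)
RTT 5: cwnd = 7 MSS (congestion avoidance, +1)
RTT 6: cwnd = 8 MSS (congestion avoidance, +1)
RTT 7: cwnd = 9 MSS (congestion avoidance, +1)

9


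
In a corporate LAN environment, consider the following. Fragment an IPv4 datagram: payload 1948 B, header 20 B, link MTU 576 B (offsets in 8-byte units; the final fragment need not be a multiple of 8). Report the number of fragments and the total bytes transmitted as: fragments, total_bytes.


Max data per non-final fragment = floor((MTU - header)/8)*8 = floor((576 - 20)/8)*8 = floor(556/8)*8 = 552 B
Final fragment needs no 8-byte alignment: it can carry up to MTU - header = 556 B
Non-final fragments needed = ceil((payload - 556) / 552) = ceil(1392/552) = ceil(2.5217) = 3
Number of fragments = 3 + 1 = 4
Fragment sizes (data): 3 * 552 B + 292 B (last, 292 <= 556 OK)
Total bytes sent = payload + n_frags * header = 1948 + 4*20 = 1948 + 80 = 2028 B

4, 2028


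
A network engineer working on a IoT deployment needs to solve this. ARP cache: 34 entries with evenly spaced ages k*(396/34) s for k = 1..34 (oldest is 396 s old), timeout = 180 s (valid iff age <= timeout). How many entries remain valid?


Ages are k * 396/34 s for k = 1..34 (spacing = 11.6471 s).
Entry k is valid iff k * 396/34 <= 180 iff k <= 34 * 180 / 396 = 15.4545
n_valid = floor(15.4545) = 15
(n_stale = 34 - 15 = 19)

15


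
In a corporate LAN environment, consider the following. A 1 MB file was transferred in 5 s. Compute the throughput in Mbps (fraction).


Given: file = 1 MB, time = 5 s
File in Mb = 1 * 8 = 8 Mb
Throughput = 8 / 5 Mbps
Throughput = 8/5 Mbps

8/5


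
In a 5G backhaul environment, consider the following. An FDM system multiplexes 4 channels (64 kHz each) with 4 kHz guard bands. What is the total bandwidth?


Given: 4 channels, 64 kHz each, guard = 4 kHz
Channel bandwidth = 4 * 64 = 256 kHz
Guard bands = 3 gaps * 4 kHz = 12 kHz
Total = 256 + 12 = 268 kHz

268


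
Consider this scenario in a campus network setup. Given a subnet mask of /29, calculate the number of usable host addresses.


Given: subnet mask /29
Host bits = 32 - 29 = 3
Total addresses = 2^3 = 8
Usable hosts = 8 - 2 (network + broadcast) = 6

6


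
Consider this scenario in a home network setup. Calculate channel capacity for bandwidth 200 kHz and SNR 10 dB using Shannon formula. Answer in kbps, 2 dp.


Given: B = 200 kHz, SNR = 10 dB
SNR linear = 10^(10/10) = 10
1 + SNR = 11
log2(11) = 3.4594316186
C = 200 * 1000 * 3.4594316186 = 691886.3237 bps
C = 691.886324 kbps -> 691.89 kbps (2 dp)

691.89


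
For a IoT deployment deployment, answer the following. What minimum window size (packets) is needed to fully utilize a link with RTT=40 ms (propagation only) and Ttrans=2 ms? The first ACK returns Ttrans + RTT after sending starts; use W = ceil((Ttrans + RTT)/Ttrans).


Given: Ttrans = 2 ms, RTT = 40 ms (= 2 * Tprop, Tprop = 20 ms)
Time until first ACK returns = Ttrans + RTT = 2 + 40 = 42 ms
Need W * Ttrans >= Ttrans + RTT  ->  W >= (Ttrans + RTT) / Ttrans
(Ttrans + RTT) / Ttrans = 42 / 2 = 21
W_min = ceil(21) = 21

21


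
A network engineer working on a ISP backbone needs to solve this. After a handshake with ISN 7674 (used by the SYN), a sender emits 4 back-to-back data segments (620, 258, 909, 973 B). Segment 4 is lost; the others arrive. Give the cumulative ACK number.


SYN uses sequence number 7674; first data byte = ISN + 1 = 7675.
Segment 1: SEQ = 7675, len = 620 B, covers [7675, 8294]
Segment 2: SEQ = 8295, len = 258 B, covers [8295, 8552]
Segment 3: SEQ = 8553, len = 909 B, covers [8553, 9461]
Segment 4: SEQ = 9462, len = 973 B, covers [9462, 10434] [LOST]
In-order data received: bytes [7675, 9461] (segments 1..3).
Segment 4 missing -> gap begins at byte 9462.
Cumulative ACK = next expected in-order byte = 7675 + 620 + 258 + 909 = 9462

9462


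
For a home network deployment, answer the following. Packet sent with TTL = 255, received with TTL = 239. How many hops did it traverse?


Given: initial TTL = 255, received TTL = 239
Hops = initial TTL - received TTL
Hops = 255 - 239 = 16

16


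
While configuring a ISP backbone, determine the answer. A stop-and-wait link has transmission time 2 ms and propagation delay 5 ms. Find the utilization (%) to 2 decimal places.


Given: Ttrans = 2 ms, Tprop = 5 ms
RTT = 2 * Tprop = 2 * 5 = 10 ms
U = Ttrans / (Ttrans + RTT)
U = 2 / (2 + 10)
U = 2 / 12 = 0.166667
U% = 16.67%

16.67


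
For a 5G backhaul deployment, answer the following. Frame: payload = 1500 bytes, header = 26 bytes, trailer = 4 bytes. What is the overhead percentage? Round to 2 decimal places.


Given: payload = 1500 B, header = 26 B, trailer = 4 B
Overhead bytes = header + trailer = 26 + 4 = 30
Total frame = payload + overhead = 1500 + 30 = 1530
Overhead % = 30 / 1530 * 100 = 1.9608% -> 1.96% (2 dp)

1.96


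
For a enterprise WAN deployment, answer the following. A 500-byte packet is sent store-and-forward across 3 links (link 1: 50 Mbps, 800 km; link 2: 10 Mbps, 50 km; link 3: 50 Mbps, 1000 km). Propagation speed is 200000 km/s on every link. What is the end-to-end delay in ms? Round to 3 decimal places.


Packet = 500 bytes = 4000 bits. Store-and-forward: sum (t_trans + t_prop) per link.
Link 1: t_trans = 4000/(50*10^6) s = 0.0800 ms; t_prop = 800/200000 s = 4.0000 ms; subtotal = 4.0800 ms
Link 2: t_trans = 4000/(10*10^6) s = 0.4000 ms; t_prop = 50/200000 s = 0.2500 ms; subtotal = 0.6500 ms
Link 3: t_trans = 4000/(50*10^6) s = 0.0800 ms; t_prop = 1000/200000 s = 5.0000 ms; subtotal = 5.0800 ms
End-to-end = 4.0800 + 0.6500 + 5.0800 = 9.8100 ms -> 9.810 ms (3 dp)

9.810


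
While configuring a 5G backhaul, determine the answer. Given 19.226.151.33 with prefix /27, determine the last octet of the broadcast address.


Given: IP = 19.226.151.33, prefix = /27
Host bits = 32 - 27 = 5
Network last octet = 33 AND mask = 32
Host part size = 2^5 - 1 = 31
Broadcast last octet = 32 OR 31 = 63

63


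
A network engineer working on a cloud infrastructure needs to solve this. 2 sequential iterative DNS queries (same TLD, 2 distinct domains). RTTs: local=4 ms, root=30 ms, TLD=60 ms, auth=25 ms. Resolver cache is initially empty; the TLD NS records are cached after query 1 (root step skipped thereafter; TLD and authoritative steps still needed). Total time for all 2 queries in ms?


Lookup 1 (cold cache): local + root + TLD + auth = 4 + 30 + 60 + 25 = 119 ms
Lookups 2..2 (TLD NS cached -> skip root; new domain -> still ask TLD and auth): local + TLD + auth = 4 + 60 + 25 = 89 ms each
Remaining 1 lookups: 1 * 89 = 89 ms
Total = 119 + 89 = 208 ms

208
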